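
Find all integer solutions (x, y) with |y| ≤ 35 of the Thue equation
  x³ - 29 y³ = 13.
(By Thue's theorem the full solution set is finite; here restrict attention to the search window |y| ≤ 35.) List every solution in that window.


The equation is x³ - 29y³ = 13. For fixed y, x³ = 29·y³ + 13, so a solution requires the RHS to be a perfect cube.
Strategy: iterate y from -35 to 35, compute RHS = 29·y³ + 13, and check whether it is a (positive or negative) perfect cube.
Check small values of y:
  y = 0: RHS = 13 is not a perfect cube.
  y = 1: RHS = 42 is not a perfect cube.
  y = -1: RHS = -16 is not a perfect cube.
  y = 2: RHS = 245 is not a perfect cube.
  y = -2: RHS = -219 is not a perfect cube.
  y = 3: RHS = 796 is not a perfect cube.
  y = -3: RHS = -770 is not a perfect cube.
Continuing the search up to |y| = 35 finds no solutions either.
No (x, y) in the scanned range satisfies the equation.

No integer solutions with |y| ≤ 35.


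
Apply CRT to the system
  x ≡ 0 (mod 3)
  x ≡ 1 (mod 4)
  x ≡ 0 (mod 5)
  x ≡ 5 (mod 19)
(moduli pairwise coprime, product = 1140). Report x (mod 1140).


Product of moduli M = 3 · 4 · 5 · 19 = 1140.
Merge one congruence at a time:
  Start: x ≡ 0 (mod 3).
  Combine with x ≡ 1 (mod 4); new modulus lcm = 12.
    Write x = 0 + 3·t and substitute into x ≡ 1 (mod 4): 3·t ≡ 1 − 0 = 1 (mod 4).
    The inverse of 3 mod 4 is 3 (since 3·3 = 9 = 2·4 + 1), so t ≡ 3·1 = 3 ≡ 3 (mod 4).
    Then x = 0 + 3·3 = 9, valid modulo lcm(3, 4) = 12: x ≡ 9 (mod 12).
  Combine with x ≡ 0 (mod 5); new modulus lcm = 60.
    Write x = 9 + 12·t and substitute into x ≡ 0 (mod 5): 12·t ≡ 0 − 9 = -9 (mod 5).
    Reduce coefficients mod 5: 2·t ≡ 1 (mod 5).
    The inverse of 2 mod 5 is 3 (since 2·3 = 6 = 1·5 + 1), so t ≡ 3·1 = 3 ≡ 3 (mod 5).
    Then x = 9 + 12·3 = 45, valid modulo lcm(12, 5) = 60: x ≡ 45 (mod 60).
  Combine with x ≡ 5 (mod 19); new modulus lcm = 1140.
    Write x = 45 + 60·t and substitute into x ≡ 5 (mod 19): 60·t ≡ 5 − 45 = -40 (mod 19).
    Reduce coefficients mod 19: 3·t ≡ 17 (mod 19).
    The inverse of 3 mod 19 is 13 (since 3·13 = 39 = 2·19 + 1), so t ≡ 13·17 = 221 ≡ 12 (mod 19).
    Then x = 45 + 60·12 = 765, valid modulo lcm(60, 19) = 1140: x ≡ 765 (mod 1140).
Verify against each original: 765 mod 3 = 0, 765 mod 4 = 1, 765 mod 5 = 0, 765 mod 19 = 5.

x ≡ 765 (mod 1140).


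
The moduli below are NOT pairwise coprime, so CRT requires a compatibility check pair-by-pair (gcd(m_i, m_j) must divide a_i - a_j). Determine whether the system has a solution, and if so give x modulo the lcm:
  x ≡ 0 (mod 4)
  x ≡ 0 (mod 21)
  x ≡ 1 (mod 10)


Moduli 4, 21, 10 are not pairwise coprime, so CRT works modulo lcm(m_i) when all pairwise compatibility conditions hold.
Pairwise compatibility: gcd(m_i, m_j) must divide a_i - a_j for every pair.
Merge one congruence at a time:
  Start: x ≡ 0 (mod 4).
  Combine with x ≡ 0 (mod 21): gcd(4, 21) = 1; 0 - 0 = 0, which IS divisible by 1, so compatible.
    Write x = 0 + 4·t and substitute into x ≡ 0 (mod 21): 4·t ≡ 0 − 0 = 0 (mod 21).
    The inverse of 4 mod 21 is 16 (since 4·16 = 64 = 3·21 + 1), so t ≡ 16·0 = 0 ≡ 0 (mod 21).
    Then x = 0 + 4·0 = 0, valid modulo lcm(4, 21) = 84: x ≡ 0 (mod 84).
  Combine with x ≡ 1 (mod 10): gcd(84, 10) = 2, and 1 - 0 = 1 is NOT divisible by 2.
    ⇒ system is inconsistent (no integer solution).

No solution (the system is inconsistent).


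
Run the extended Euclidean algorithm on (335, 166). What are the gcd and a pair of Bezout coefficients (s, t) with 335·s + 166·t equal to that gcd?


Euclidean algorithm on (335, 166) — divide until remainder is 0:
  335 = 2 · 166 + 3
  166 = 55 · 3 + 1
  3 = 3 · 1 + 0
gcd(335, 166) = 1.
Track Bezout coefficients alongside the remainders: start with r₀ = 335 = a·1 + b·0 (s = 1, t = 0) and r₁ = 166 = a·0 + b·1 (s = 0, t = 1); each new remainder r_{k+1} = r_{k-1} − q_k·r_k inherits s_{k+1} = s_{k-1} − q_k·s_k, t_{k+1} = t_{k-1} − q_k·t_k, so r_k = a·s_k + b·t_k at every step:
  q = 2: r = 3, s = 1 − 2·0 = 1, t = 0 − 2·1 = -2  (check: 335·1 + 166·(-2) = 3)
  q = 55: r = 1, s = 0 − 55·1 = -55, t = 1 − 55·(-2) = 111  (check: 335·(-55) + 166·111 = 1)
The row with r = 1 (the gcd) gives the Bezout coefficients s = -55, t = 111.
Result: 335 · (-55) + 166 · (111) = 1.

gcd(335, 166) = 1; s = -55, t = 111 (check: 335·(-55) + 166·111 = 1).


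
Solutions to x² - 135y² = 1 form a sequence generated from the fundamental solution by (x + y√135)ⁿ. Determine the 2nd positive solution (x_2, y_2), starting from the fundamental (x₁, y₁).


Step 1: Find the fundamental solution (x₁, y₁) of x² - 135y² = 1.
  Expand √135 as a continued fraction. a₀ = ⌊√135⌋ = 11; iterate m_{k+1} = d_k·a_k − m_k, d_{k+1} = (135 − m_{k+1}²)/d_k, a_{k+1} = ⌊(a₀ + m_{k+1})/d_{k+1}⌋ (starting m₀ = 0, d₀ = 1), with convergents p_k = a_k·p_{k-1} + p_{k-2}, q_k = a_k·q_{k-1} + q_{k-2} (p₋₁ = 1, q₋₁ = 0):
  k = 0: a₀ = 11; p₀/q₀ = 11/1; p₀² − 135·q₀² = 121 − 135 = -14.
  k = 1: m = 11, d = 14, a = ⌊(11 + 11)/14⌋ = 1; p/q = (1·11 + 1)/(1·1 + 0) = 12/1; p² − 135·q² = 144 − 135 = 9.
  k = 2: m = 3, d = 9, a = ⌊(11 + 3)/9⌋ = 1; p/q = (1·12 + 11)/(1·1 + 1) = 23/2; p² − 135·q² = 529 − 540 = -11.
  k = 3: m = 6, d = 11, a = ⌊(11 + 6)/11⌋ = 1; p/q = (1·23 + 12)/(1·2 + 1) = 35/3; p² − 135·q² = 1225 − 1215 = 10.
  k = 4: m = 5, d = 10, a = ⌊(11 + 5)/10⌋ = 1; p/q = (1·35 + 23)/(1·3 + 2) = 58/5; p² − 135·q² = 3364 − 3375 = -11.
  k = 5: m = 5, d = 11, a = ⌊(11 + 5)/11⌋ = 1; p/q = (1·58 + 35)/(1·5 + 3) = 93/8; p² − 135·q² = 8649 − 8640 = 9.
  k = 6: m = 6, d = 9, a = ⌊(11 + 6)/9⌋ = 1; p/q = (1·93 + 58)/(1·8 + 5) = 151/13; p² − 135·q² = 22801 − 22815 = -14.
  k = 7: m = 3, d = 14, a = ⌊(11 + 3)/14⌋ = 1; p/q = (1·151 + 93)/(1·13 + 8) = 244/21; p² − 135·q² = 59536 − 59535 = 1.
  The first convergent with p² − 135·q² = 1 gives the fundamental solution (x₁, y₁) = (244, 21).
Step 2: Apply the recurrence (x_{n+1}, y_{n+1}) = (x₁x_n + 135y₁y_n, x₁y_n + y₁x_n) repeatedly.
  From (x_1, y_1) = (244, 21): x_2 = 244·244 + 135·21·21 = 119071; y_2 = 244·21 + 21·244 = 10248.
Step 3: Verify x_2² - 135·y_2² = 14177903041 - 14177903040 = 1 (should be 1). ✓

(x_1, y_1) = (244, 21); (x_2, y_2) = (119071, 10248).


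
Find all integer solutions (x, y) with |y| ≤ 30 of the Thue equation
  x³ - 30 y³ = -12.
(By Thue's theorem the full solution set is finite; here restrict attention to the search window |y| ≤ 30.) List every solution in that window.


The equation is x³ - 30y³ = -12. For fixed y, x³ = 30·y³ − 12, so a solution requires the RHS to be a perfect cube.
Strategy: iterate y from -30 to 30, compute RHS = 30·y³ − 12, and check whether it is a (positive or negative) perfect cube.
Check small values of y:
  y = 0: RHS = -12 is not a perfect cube.
  y = 1: RHS = 18 is not a perfect cube.
  y = -1: RHS = -42 is not a perfect cube.
  y = 2: RHS = 228 is not a perfect cube.
  y = -2: RHS = -252 is not a perfect cube.
  y = 3: RHS = 798 is not a perfect cube.
  y = -3: RHS = -822 is not a perfect cube.
Continuing the search up to |y| = 30 finds no solutions either.
No (x, y) in the scanned range satisfies the equation.

No integer solutions with |y| ≤ 30.


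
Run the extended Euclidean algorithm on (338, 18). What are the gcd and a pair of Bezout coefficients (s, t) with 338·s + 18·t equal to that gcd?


Euclidean algorithm on (338, 18) — divide until remainder is 0:
  338 = 18 · 18 + 14
  18 = 1 · 14 + 4
  14 = 3 · 4 + 2
  4 = 2 · 2 + 0
gcd(338, 18) = 2.
Track Bezout coefficients alongside the remainders: start with r₀ = 338 = a·1 + b·0 (s = 1, t = 0) and r₁ = 18 = a·0 + b·1 (s = 0, t = 1); each new remainder r_{k+1} = r_{k-1} − q_k·r_k inherits s_{k+1} = s_{k-1} − q_k·s_k, t_{k+1} = t_{k-1} − q_k·t_k, so r_k = a·s_k + b·t_k at every step:
  q = 18: r = 14, s = 1 − 18·0 = 1, t = 0 − 18·1 = -18  (check: 338·1 + 18·(-18) = 14)
  q = 1: r = 4, s = 0 − 1·1 = -1, t = 1 − 1·(-18) = 19  (check: 338·(-1) + 18·19 = 4)
  q = 3: r = 2, s = 1 − 3·(-1) = 4, t = -18 − 3·19 = -75  (check: 338·4 + 18·(-75) = 2)
The row with r = 2 (the gcd) gives the Bezout coefficients s = 4, t = -75.
Result: 338 · (4) + 18 · (-75) = 2.

gcd(338, 18) = 2; s = 4, t = -75 (check: 338·4 + 18·(-75) = 2).


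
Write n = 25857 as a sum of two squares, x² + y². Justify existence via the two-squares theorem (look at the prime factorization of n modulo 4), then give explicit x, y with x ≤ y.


Step 1: Factor n = 25857 = 3^2 · 13^2 · 17.
Step 2: Check the mod-4 condition on each prime factor: 3 ≡ 3 (mod 4), exponent 2 (must be even); 13 ≡ 1 (mod 4), exponent 2; 17 ≡ 1 (mod 4), exponent 1.
All primes ≡ 3 (mod 4) appear to even exponent (or don't appear), so by the two-squares theorem n IS expressible as a sum of two squares.
Step 3: Build a representation. Group n = k² · m with k = 3 and m = 13 · 13 · 17 = 2873 (a product of primes ≡ 1 (mod 4)); a representation of m scales to one of n via (k·x)² + (k·y)² = k²(x² + y²). Each prime p ≡ 1 (mod 4) is itself a sum of two squares; find a² by testing p − a² for a perfect square:
  13: 13 − 1² = 12, 13 − 2² = 9 = 3² ⇒ 13 = 2² + 3².
  17: 17 − 1² = 16 = 4² ⇒ 17 = 1² + 4².
  Combine using the Brahmagupta–Fibonacci identity (a² + b²)(c² + d²) = (ac − bd)² + (ad + bc)² = (ac + bd)² + (ad − bc)²:
  13 · 13 = 169: from (2² + 3²)(2² + 3²), take (2·2 − 3·3, 2·3 + 3·2) = (4 − 9, 6 + 6) = (-5, 12); dropping signs (only squares matter) gives (5, 12); check 5² + 12² = 25 + 144 = 169 ✓.
  169 · 17 = 2873: from (5² + 12²)(1² + 4²), take (5·1 − 12·4, 5·4 + 12·1) = (5 − 48, 20 + 12) = (-43, 32); dropping signs (only squares matter) gives (43, 32); check 43² + 32² = 1849 + 1024 = 2873 ✓.
  Scale by k = 3: (3·43, 3·32) = (129, 96).
Step 4: Order so x ≤ y and verify: 96² + 129² = 9216 + 16641 = 25857 = n. ✓

n = 25857 = 96² + 129² (one valid representation with x ≤ y).


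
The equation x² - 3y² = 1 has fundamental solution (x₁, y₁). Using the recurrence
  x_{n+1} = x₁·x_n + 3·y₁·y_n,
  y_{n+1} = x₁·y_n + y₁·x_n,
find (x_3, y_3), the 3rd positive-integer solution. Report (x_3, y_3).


Step 1: Find the fundamental solution (x₁, y₁) of x² - 3y² = 1.
  Expand √3 as a continued fraction. a₀ = ⌊√3⌋ = 1; iterate m_{k+1} = d_k·a_k − m_k, d_{k+1} = (3 − m_{k+1}²)/d_k, a_{k+1} = ⌊(a₀ + m_{k+1})/d_{k+1}⌋ (starting m₀ = 0, d₀ = 1), with convergents p_k = a_k·p_{k-1} + p_{k-2}, q_k = a_k·q_{k-1} + q_{k-2} (p₋₁ = 1, q₋₁ = 0):
  k = 0: a₀ = 1; p₀/q₀ = 1/1; p₀² − 3·q₀² = 1 − 3 = -2.
  k = 1: m = 1, d = 2, a = ⌊(1 + 1)/2⌋ = 1; p/q = (1·1 + 1)/(1·1 + 0) = 2/1; p² − 3·q² = 4 − 3 = 1.
  The first convergent with p² − 3·q² = 1 gives the fundamental solution (x₁, y₁) = (2, 1).
Step 2: Apply the recurrence (x_{n+1}, y_{n+1}) = (x₁x_n + 3y₁y_n, x₁y_n + y₁x_n) repeatedly.
  From (x_1, y_1) = (2, 1): x_2 = 2·2 + 3·1·1 = 7; y_2 = 2·1 + 1·2 = 4.
  From (x_2, y_2) = (7, 4): x_3 = 2·7 + 3·1·4 = 26; y_3 = 2·4 + 1·7 = 15.
Step 3: Verify x_3² - 3·y_3² = 676 - 675 = 1 (should be 1). ✓

(x_1, y_1) = (2, 1); (x_3, y_3) = (26, 15).


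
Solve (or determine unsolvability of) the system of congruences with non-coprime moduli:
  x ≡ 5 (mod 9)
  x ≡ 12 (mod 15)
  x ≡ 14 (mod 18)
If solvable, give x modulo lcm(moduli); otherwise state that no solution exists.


Moduli 9, 15, 18 are not pairwise coprime, so CRT works modulo lcm(m_i) when all pairwise compatibility conditions hold.
Pairwise compatibility: gcd(m_i, m_j) must divide a_i - a_j for every pair.
Merge one congruence at a time:
  Start: x ≡ 5 (mod 9).
  Combine with x ≡ 12 (mod 15): gcd(9, 15) = 3, and 12 - 5 = 7 is NOT divisible by 3.
    ⇒ system is inconsistent (no integer solution).

No solution (the system is inconsistent).


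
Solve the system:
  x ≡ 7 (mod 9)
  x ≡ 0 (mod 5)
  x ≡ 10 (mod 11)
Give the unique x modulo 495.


Moduli 9, 5, 11 are pairwise coprime; by CRT there is a unique solution modulo M = 9 · 5 · 11 = 495.
Solve pairwise, accumulating the modulus:
  Start with x ≡ 7 (mod 9).
  Combine with x ≡ 0 (mod 5): since gcd(9, 5) = 1, we get a unique residue mod 45.
    Write x = 7 + 9·t and substitute into x ≡ 0 (mod 5): 9·t ≡ 0 − 7 = -7 (mod 5).
    Reduce coefficients mod 5: 4·t ≡ 3 (mod 5).
    The inverse of 4 mod 5 is 4 (since 4·4 = 16 = 3·5 + 1), so t ≡ 4·3 = 12 ≡ 2 (mod 5).
    Then x = 7 + 9·2 = 25, valid modulo lcm(9, 5) = 45: x ≡ 25 (mod 45).
  Combine with x ≡ 10 (mod 11): since gcd(45, 11) = 1, we get a unique residue mod 495.
    Write x = 25 + 45·t and substitute into x ≡ 10 (mod 11): 45·t ≡ 10 − 25 = -15 (mod 11).
    Reduce coefficients mod 11: 1·t ≡ 7 (mod 11).
    So t ≡ 7 (mod 11).
    Then x = 25 + 45·7 = 340, valid modulo lcm(45, 11) = 495: x ≡ 340 (mod 495).
Verify: 340 mod 9 = 7 ✓, 340 mod 5 = 0 ✓, 340 mod 11 = 10 ✓.

x ≡ 340 (mod 495).


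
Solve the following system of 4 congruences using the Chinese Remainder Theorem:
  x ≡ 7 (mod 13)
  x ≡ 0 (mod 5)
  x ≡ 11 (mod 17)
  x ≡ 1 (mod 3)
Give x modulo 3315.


Product of moduli M = 13 · 5 · 17 · 3 = 3315.
Merge one congruence at a time:
  Start: x ≡ 7 (mod 13).
  Combine with x ≡ 0 (mod 5); new modulus lcm = 65.
    Write x = 7 + 13·t and substitute into x ≡ 0 (mod 5): 13·t ≡ 0 − 7 = -7 (mod 5).
    Reduce coefficients mod 5: 3·t ≡ 3 (mod 5).
    The inverse of 3 mod 5 is 2 (since 3·2 = 6 = 1·5 + 1), so t ≡ 2·3 = 6 ≡ 1 (mod 5).
    Then x = 7 + 13·1 = 20, valid modulo lcm(13, 5) = 65: x ≡ 20 (mod 65).
  Combine with x ≡ 11 (mod 17); new modulus lcm = 1105.
    Write x = 20 + 65·t and substitute into x ≡ 11 (mod 17): 65·t ≡ 11 − 20 = -9 (mod 17).
    Reduce coefficients mod 17: 14·t ≡ 8 (mod 17).
    The inverse of 14 mod 17 is 11 (since 14·11 = 154 = 9·17 + 1), so t ≡ 11·8 = 88 ≡ 3 (mod 17).
    Then x = 20 + 65·3 = 215, valid modulo lcm(65, 17) = 1105: x ≡ 215 (mod 1105).
  Combine with x ≡ 1 (mod 3); new modulus lcm = 3315.
    Write x = 215 + 1105·t and substitute into x ≡ 1 (mod 3): 1105·t ≡ 1 − 215 = -214 (mod 3).
    Reduce coefficients mod 3: 1·t ≡ 2 (mod 3).
    So t ≡ 2 (mod 3).
    Then x = 215 + 1105·2 = 2425, valid modulo lcm(1105, 3) = 3315: x ≡ 2425 (mod 3315).
Verify against each original: 2425 mod 13 = 7, 2425 mod 5 = 0, 2425 mod 17 = 11, 2425 mod 3 = 1.

x ≡ 2425 (mod 3315).


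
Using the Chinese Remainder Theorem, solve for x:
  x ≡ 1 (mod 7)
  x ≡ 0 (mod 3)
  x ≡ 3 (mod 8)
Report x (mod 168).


Moduli 7, 3, 8 are pairwise coprime; by CRT there is a unique solution modulo M = 7 · 3 · 8 = 168.
Solve pairwise, accumulating the modulus:
  Start with x ≡ 1 (mod 7).
  Combine with x ≡ 0 (mod 3): since gcd(7, 3) = 1, we get a unique residue mod 21.
    Write x = 1 + 7·t and substitute into x ≡ 0 (mod 3): 7·t ≡ 0 − 1 = -1 (mod 3).
    Reduce coefficients mod 3: 1·t ≡ 2 (mod 3).
    So t ≡ 2 (mod 3).
    Then x = 1 + 7·2 = 15, valid modulo lcm(7, 3) = 21: x ≡ 15 (mod 21).
  Combine with x ≡ 3 (mod 8): since gcd(21, 8) = 1, we get a unique residue mod 168.
    Write x = 15 + 21·t and substitute into x ≡ 3 (mod 8): 21·t ≡ 3 − 15 = -12 (mod 8).
    Reduce coefficients mod 8: 5·t ≡ 4 (mod 8).
    The inverse of 5 mod 8 is 5 (since 5·5 = 25 = 3·8 + 1), so t ≡ 5·4 = 20 ≡ 4 (mod 8).
    Then x = 15 + 21·4 = 99, valid modulo lcm(21, 8) = 168: x ≡ 99 (mod 168).
Verify: 99 mod 7 = 1 ✓, 99 mod 3 = 0 ✓, 99 mod 8 = 3 ✓.

x ≡ 99 (mod 168).


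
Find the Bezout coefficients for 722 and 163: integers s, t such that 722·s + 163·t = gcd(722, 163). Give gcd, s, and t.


Euclidean algorithm on (722, 163) — divide until remainder is 0:
  722 = 4 · 163 + 70
  163 = 2 · 70 + 23
  70 = 3 · 23 + 1
  23 = 23 · 1 + 0
gcd(722, 163) = 1.
Track Bezout coefficients alongside the remainders: start with r₀ = 722 = a·1 + b·0 (s = 1, t = 0) and r₁ = 163 = a·0 + b·1 (s = 0, t = 1); each new remainder r_{k+1} = r_{k-1} − q_k·r_k inherits s_{k+1} = s_{k-1} − q_k·s_k, t_{k+1} = t_{k-1} − q_k·t_k, so r_k = a·s_k + b·t_k at every step:
  q = 4: r = 70, s = 1 − 4·0 = 1, t = 0 − 4·1 = -4  (check: 722·1 + 163·(-4) = 70)
  q = 2: r = 23, s = 0 − 2·1 = -2, t = 1 − 2·(-4) = 9  (check: 722·(-2) + 163·9 = 23)
  q = 3: r = 1, s = 1 − 3·(-2) = 7, t = -4 − 3·9 = -31  (check: 722·7 + 163·(-31) = 1)
The row with r = 1 (the gcd) gives the Bezout coefficients s = 7, t = -31.
Result: 722 · (7) + 163 · (-31) = 1.

gcd(722, 163) = 1; s = 7, t = -31 (check: 722·7 + 163·(-31) = 1).


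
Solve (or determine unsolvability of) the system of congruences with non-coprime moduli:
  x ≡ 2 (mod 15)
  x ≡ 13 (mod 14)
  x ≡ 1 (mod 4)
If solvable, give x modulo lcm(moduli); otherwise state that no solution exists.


Moduli 15, 14, 4 are not pairwise coprime, so CRT works modulo lcm(m_i) when all pairwise compatibility conditions hold.
Pairwise compatibility: gcd(m_i, m_j) must divide a_i - a_j for every pair.
Merge one congruence at a time:
  Start: x ≡ 2 (mod 15).
  Combine with x ≡ 13 (mod 14): gcd(15, 14) = 1; 13 - 2 = 11, which IS divisible by 1, so compatible.
    Write x = 2 + 15·t and substitute into x ≡ 13 (mod 14): 15·t ≡ 13 − 2 = 11 (mod 14).
    Reduce coefficients mod 14: 1·t ≡ 11 (mod 14).
    So t ≡ 11 (mod 14).
    Then x = 2 + 15·11 = 167, valid modulo lcm(15, 14) = 210: x ≡ 167 (mod 210).
  Combine with x ≡ 1 (mod 4): gcd(210, 4) = 2; 1 - 167 = -166, which IS divisible by 2, so compatible.
    Write x = 167 + 210·t and substitute into x ≡ 1 (mod 4): 210·t ≡ 1 − 167 = -166 (mod 4).
    Divide the congruence (and modulus) by g = 2: 105·t ≡ -83 (mod 2).
    Reduce coefficients mod 2: 1·t ≡ 1 (mod 2).
    So t ≡ 1 (mod 2).
    Then x = 167 + 210·1 = 377, valid modulo lcm(210, 4) = 420: x ≡ 377 (mod 420).
Verify: 377 mod 15 = 2, 377 mod 14 = 13, 377 mod 4 = 1.

x ≡ 377 (mod 420).


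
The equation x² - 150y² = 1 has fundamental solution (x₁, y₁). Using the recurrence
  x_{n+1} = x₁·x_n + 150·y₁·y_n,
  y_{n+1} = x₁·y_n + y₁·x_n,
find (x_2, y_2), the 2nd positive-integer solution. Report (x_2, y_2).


Step 1: Find the fundamental solution (x₁, y₁) of x² - 150y² = 1.
  Expand √150 as a continued fraction. a₀ = ⌊√150⌋ = 12; iterate m_{k+1} = d_k·a_k − m_k, d_{k+1} = (150 − m_{k+1}²)/d_k, a_{k+1} = ⌊(a₀ + m_{k+1})/d_{k+1}⌋ (starting m₀ = 0, d₀ = 1), with convergents p_k = a_k·p_{k-1} + p_{k-2}, q_k = a_k·q_{k-1} + q_{k-2} (p₋₁ = 1, q₋₁ = 0):
  k = 0: a₀ = 12; p₀/q₀ = 12/1; p₀² − 150·q₀² = 144 − 150 = -6.
  k = 1: m = 12, d = 6, a = ⌊(12 + 12)/6⌋ = 4; p/q = (4·12 + 1)/(4·1 + 0) = 49/4; p² − 150·q² = 2401 − 2400 = 1.
  The first convergent with p² − 150·q² = 1 gives the fundamental solution (x₁, y₁) = (49, 4).
Step 2: Apply the recurrence (x_{n+1}, y_{n+1}) = (x₁x_n + 150y₁y_n, x₁y_n + y₁x_n) repeatedly.
  From (x_1, y_1) = (49, 4): x_2 = 49·49 + 150·4·4 = 4801; y_2 = 49·4 + 4·49 = 392.
Step 3: Verify x_2² - 150·y_2² = 23049601 - 23049600 = 1 (should be 1). ✓

(x_1, y_1) = (49, 4); (x_2, y_2) = (4801, 392).


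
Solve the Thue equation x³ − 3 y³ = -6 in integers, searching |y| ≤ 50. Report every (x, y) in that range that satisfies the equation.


The equation is x³ - 3y³ = -6. For fixed y, x³ = 3·y³ − 6, so a solution requires the RHS to be a perfect cube.
Strategy: iterate y from -50 to 50, compute RHS = 3·y³ − 6, and check whether it is a (positive or negative) perfect cube.
Check small values of y:
  y = 0: RHS = -6 is not a perfect cube.
  y = 1: RHS = -3 is not a perfect cube.
  y = -1: RHS = -9 is not a perfect cube.
  y = 2: RHS = 18 is not a perfect cube.
  y = -2: RHS = -30 is not a perfect cube.
  y = 3: RHS = 75 is not a perfect cube.
  y = -3: RHS = -87 is not a perfect cube.
Continuing the search up to |y| = 50 finds no solutions either.
No (x, y) in the scanned range satisfies the equation.

No integer solutions with |y| ≤ 50.


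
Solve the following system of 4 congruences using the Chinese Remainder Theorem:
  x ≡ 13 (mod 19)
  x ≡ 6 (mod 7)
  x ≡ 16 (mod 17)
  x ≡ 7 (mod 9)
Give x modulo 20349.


Product of moduli M = 19 · 7 · 17 · 9 = 20349.
Merge one congruence at a time:
  Start: x ≡ 13 (mod 19).
  Combine with x ≡ 6 (mod 7); new modulus lcm = 133.
    Write x = 13 + 19·t and substitute into x ≡ 6 (mod 7): 19·t ≡ 6 − 13 = -7 (mod 7).
    Reduce coefficients mod 7: 5·t ≡ 0 (mod 7).
    The inverse of 5 mod 7 is 3 (since 5·3 = 15 = 2·7 + 1), so t ≡ 3·0 = 0 ≡ 0 (mod 7).
    Then x = 13 + 19·0 = 13, valid modulo lcm(19, 7) = 133: x ≡ 13 (mod 133).
  Combine with x ≡ 16 (mod 17); new modulus lcm = 2261.
    Write x = 13 + 133·t and substitute into x ≡ 16 (mod 17): 133·t ≡ 16 − 13 = 3 (mod 17).
    Reduce coefficients mod 17: 14·t ≡ 3 (mod 17).
    The inverse of 14 mod 17 is 11 (since 14·11 = 154 = 9·17 + 1), so t ≡ 11·3 = 33 ≡ 16 (mod 17).
    Then x = 13 + 133·16 = 2141, valid modulo lcm(133, 17) = 2261: x ≡ 2141 (mod 2261).
  Combine with x ≡ 7 (mod 9); new modulus lcm = 20349.
    Write x = 2141 + 2261·t and substitute into x ≡ 7 (mod 9): 2261·t ≡ 7 − 2141 = -2134 (mod 9).
    Reduce coefficients mod 9: 2·t ≡ 8 (mod 9).
    The inverse of 2 mod 9 is 5 (since 2·5 = 10 = 1·9 + 1), so t ≡ 5·8 = 40 ≡ 4 (mod 9).
    Then x = 2141 + 2261·4 = 11185, valid modulo lcm(2261, 9) = 20349: x ≡ 11185 (mod 20349).
Verify against each original: 11185 mod 19 = 13, 11185 mod 7 = 6, 11185 mod 17 = 16, 11185 mod 9 = 7.

x ≡ 11185 (mod 20349).


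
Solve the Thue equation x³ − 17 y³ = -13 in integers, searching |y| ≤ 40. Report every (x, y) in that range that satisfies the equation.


The equation is x³ - 17y³ = -13. For fixed y, x³ = 17·y³ − 13, so a solution requires the RHS to be a perfect cube.
Strategy: iterate y from -40 to 40, compute RHS = 17·y³ − 13, and check whether it is a (positive or negative) perfect cube.
Check small values of y:
  y = 0: RHS = -13 is not a perfect cube.
  y = 1: RHS = 4 is not a perfect cube.
  y = -1: RHS = -30 is not a perfect cube.
  y = 2: RHS = 123 is not a perfect cube.
  y = -2: RHS = -149 is not a perfect cube.
  y = 3: RHS = 446 is not a perfect cube.
  y = -3: RHS = -472 is not a perfect cube.
Continuing the search up to |y| = 40 finds no solutions either.
No (x, y) in the scanned range satisfies the equation.

No integer solutions with |y| ≤ 40.


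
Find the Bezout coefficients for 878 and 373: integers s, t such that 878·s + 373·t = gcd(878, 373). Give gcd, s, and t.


Euclidean algorithm on (878, 373) — divide until remainder is 0:
  878 = 2 · 373 + 132
  373 = 2 · 132 + 109
  132 = 1 · 109 + 23
  109 = 4 · 23 + 17
  23 = 1 · 17 + 6
  17 = 2 · 6 + 5
  6 = 1 · 5 + 1
  5 = 5 · 1 + 0
gcd(878, 373) = 1.
Track Bezout coefficients alongside the remainders: start with r₀ = 878 = a·1 + b·0 (s = 1, t = 0) and r₁ = 373 = a·0 + b·1 (s = 0, t = 1); each new remainder r_{k+1} = r_{k-1} − q_k·r_k inherits s_{k+1} = s_{k-1} − q_k·s_k, t_{k+1} = t_{k-1} − q_k·t_k, so r_k = a·s_k + b·t_k at every step:
  q = 2: r = 132, s = 1 − 2·0 = 1, t = 0 − 2·1 = -2  (check: 878·1 + 373·(-2) = 132)
  q = 2: r = 109, s = 0 − 2·1 = -2, t = 1 − 2·(-2) = 5  (check: 878·(-2) + 373·5 = 109)
  q = 1: r = 23, s = 1 − 1·(-2) = 3, t = -2 − 1·5 = -7  (check: 878·3 + 373·(-7) = 23)
  q = 4: r = 17, s = -2 − 4·3 = -14, t = 5 − 4·(-7) = 33  (check: 878·(-14) + 373·33 = 17)
  q = 1: r = 6, s = 3 − 1·(-14) = 17, t = -7 − 1·33 = -40  (check: 878·17 + 373·(-40) = 6)
  q = 2: r = 5, s = -14 − 2·17 = -48, t = 33 − 2·(-40) = 113  (check: 878·(-48) + 373·113 = 5)
  q = 1: r = 1, s = 17 − 1·(-48) = 65, t = -40 − 1·113 = -153  (check: 878·65 + 373·(-153) = 1)
The row with r = 1 (the gcd) gives the Bezout coefficients s = 65, t = -153.
Result: 878 · (65) + 373 · (-153) = 1.

gcd(878, 373) = 1; s = 65, t = -153 (check: 878·65 + 373·(-153) = 1).


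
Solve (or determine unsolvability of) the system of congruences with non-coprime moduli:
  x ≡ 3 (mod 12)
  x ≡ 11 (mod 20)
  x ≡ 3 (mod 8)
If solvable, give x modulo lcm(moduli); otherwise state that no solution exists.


Moduli 12, 20, 8 are not pairwise coprime, so CRT works modulo lcm(m_i) when all pairwise compatibility conditions hold.
Pairwise compatibility: gcd(m_i, m_j) must divide a_i - a_j for every pair.
Merge one congruence at a time:
  Start: x ≡ 3 (mod 12).
  Combine with x ≡ 11 (mod 20): gcd(12, 20) = 4; 11 - 3 = 8, which IS divisible by 4, so compatible.
    Write x = 3 + 12·t and substitute into x ≡ 11 (mod 20): 12·t ≡ 11 − 3 = 8 (mod 20).
    Divide the congruence (and modulus) by g = 4: 3·t ≡ 2 (mod 5).
    The inverse of 3 mod 5 is 2 (since 3·2 = 6 = 1·5 + 1), so t ≡ 2·2 = 4 ≡ 4 (mod 5).
    Then x = 3 + 12·4 = 51, valid modulo lcm(12, 20) = 60: x ≡ 51 (mod 60).
  Combine with x ≡ 3 (mod 8): gcd(60, 8) = 4; 3 - 51 = -48, which IS divisible by 4, so compatible.
    Write x = 51 + 60·t and substitute into x ≡ 3 (mod 8): 60·t ≡ 3 − 51 = -48 (mod 8).
    Divide the congruence (and modulus) by g = 4: 15·t ≡ -12 (mod 2).
    Reduce coefficients mod 2: 1·t ≡ 0 (mod 2).
    So t ≡ 0 (mod 2).
    Then x = 51 + 60·0 = 51, valid modulo lcm(60, 8) = 120: x ≡ 51 (mod 120).
Verify: 51 mod 12 = 3, 51 mod 20 = 11, 51 mod 8 = 3.

x ≡ 51 (mod 120).


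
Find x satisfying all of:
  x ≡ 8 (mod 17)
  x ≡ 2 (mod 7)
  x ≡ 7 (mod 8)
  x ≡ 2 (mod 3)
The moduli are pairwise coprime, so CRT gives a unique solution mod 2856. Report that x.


Product of moduli M = 17 · 7 · 8 · 3 = 2856.
Merge one congruence at a time:
  Start: x ≡ 8 (mod 17).
  Combine with x ≡ 2 (mod 7); new modulus lcm = 119.
    Write x = 8 + 17·t and substitute into x ≡ 2 (mod 7): 17·t ≡ 2 − 8 = -6 (mod 7).
    Reduce coefficients mod 7: 3·t ≡ 1 (mod 7).
    The inverse of 3 mod 7 is 5 (since 3·5 = 15 = 2·7 + 1), so t ≡ 5·1 = 5 ≡ 5 (mod 7).
    Then x = 8 + 17·5 = 93, valid modulo lcm(17, 7) = 119: x ≡ 93 (mod 119).
  Combine with x ≡ 7 (mod 8); new modulus lcm = 952.
    Write x = 93 + 119·t and substitute into x ≡ 7 (mod 8): 119·t ≡ 7 − 93 = -86 (mod 8).
    Reduce coefficients mod 8: 7·t ≡ 2 (mod 8).
    The inverse of 7 mod 8 is 7 (since 7·7 = 49 = 6·8 + 1), so t ≡ 7·2 = 14 ≡ 6 (mod 8).
    Then x = 93 + 119·6 = 807, valid modulo lcm(119, 8) = 952: x ≡ 807 (mod 952).
  Combine with x ≡ 2 (mod 3); new modulus lcm = 2856.
    Write x = 807 + 952·t and substitute into x ≡ 2 (mod 3): 952·t ≡ 2 − 807 = -805 (mod 3).
    Reduce coefficients mod 3: 1·t ≡ 2 (mod 3).
    So t ≡ 2 (mod 3).
    Then x = 807 + 952·2 = 2711, valid modulo lcm(952, 3) = 2856: x ≡ 2711 (mod 2856).
Verify against each original: 2711 mod 17 = 8, 2711 mod 7 = 2, 2711 mod 8 = 7, 2711 mod 3 = 2.

x ≡ 2711 (mod 2856).


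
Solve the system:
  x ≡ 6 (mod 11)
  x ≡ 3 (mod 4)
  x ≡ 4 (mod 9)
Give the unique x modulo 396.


Moduli 11, 4, 9 are pairwise coprime; by CRT there is a unique solution modulo M = 11 · 4 · 9 = 396.
Solve pairwise, accumulating the modulus:
  Start with x ≡ 6 (mod 11).
  Combine with x ≡ 3 (mod 4): since gcd(11, 4) = 1, we get a unique residue mod 44.
    Write x = 6 + 11·t and substitute into x ≡ 3 (mod 4): 11·t ≡ 3 − 6 = -3 (mod 4).
    Reduce coefficients mod 4: 3·t ≡ 1 (mod 4).
    The inverse of 3 mod 4 is 3 (since 3·3 = 9 = 2·4 + 1), so t ≡ 3·1 = 3 ≡ 3 (mod 4).
    Then x = 6 + 11·3 = 39, valid modulo lcm(11, 4) = 44: x ≡ 39 (mod 44).
  Combine with x ≡ 4 (mod 9): since gcd(44, 9) = 1, we get a unique residue mod 396.
    Write x = 39 + 44·t and substitute into x ≡ 4 (mod 9): 44·t ≡ 4 − 39 = -35 (mod 9).
    Reduce coefficients mod 9: 8·t ≡ 1 (mod 9).
    The inverse of 8 mod 9 is 8 (since 8·8 = 64 = 7·9 + 1), so t ≡ 8·1 = 8 ≡ 8 (mod 9).
    Then x = 39 + 44·8 = 391, valid modulo lcm(44, 9) = 396: x ≡ 391 (mod 396).
Verify: 391 mod 11 = 6 ✓, 391 mod 4 = 3 ✓, 391 mod 9 = 4 ✓.

x ≡ 391 (mod 396).


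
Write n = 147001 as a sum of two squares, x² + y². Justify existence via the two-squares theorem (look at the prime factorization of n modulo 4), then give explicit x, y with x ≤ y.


Step 1: Factor n = 147001 = 29 · 37 · 137.
Step 2: Check the mod-4 condition on each prime factor: 29 ≡ 1 (mod 4), exponent 1; 37 ≡ 1 (mod 4), exponent 1; 137 ≡ 1 (mod 4), exponent 1.
All primes ≡ 3 (mod 4) appear to even exponent (or don't appear), so by the two-squares theorem n IS expressible as a sum of two squares.
Step 3: Build a representation. Here n = 29 · 37 · 137 is a product of primes ≡ 1 (mod 4). Each prime p ≡ 1 (mod 4) is itself a sum of two squares; find a² by testing p − a² for a perfect square:
  29: 29 − 1² = 28, 29 − 2² = 25 = 5² ⇒ 29 = 2² + 5².
  37: 37 − 1² = 36 = 6² ⇒ 37 = 1² + 6².
  137: 137 − 1² = 136, 137 − 2² = 133, 137 − 3² = 128, 137 − 4² = 121 = 11² ⇒ 137 = 4² + 11².
  Combine using the Brahmagupta–Fibonacci identity (a² + b²)(c² + d²) = (ac − bd)² + (ad + bc)² = (ac + bd)² + (ad − bc)²:
  29 · 37 = 1073: from (2² + 5²)(1² + 6²), take (2·1 − 5·6, 2·6 + 5·1) = (2 − 30, 12 + 5) = (-28, 17); dropping signs (only squares matter) gives (28, 17); check 28² + 17² = 784 + 289 = 1073 ✓.
  1073 · 137 = 147001: from (28² + 17²)(4² + 11²), take (28·4 − 17·11, 28·11 + 17·4) = (112 − 187, 308 + 68) = (-75, 376); dropping signs (only squares matter) gives (75, 376); check 75² + 376² = 5625 + 141376 = 147001 ✓.
Step 4: Order so x ≤ y and verify: 75² + 376² = 5625 + 141376 = 147001 = n. ✓

n = 147001 = 75² + 376² (one valid representation with x ≤ y).


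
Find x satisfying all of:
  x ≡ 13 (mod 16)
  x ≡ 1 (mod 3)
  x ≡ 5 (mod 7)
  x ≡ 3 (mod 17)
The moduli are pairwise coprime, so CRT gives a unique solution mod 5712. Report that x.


Product of moduli M = 16 · 3 · 7 · 17 = 5712.
Merge one congruence at a time:
  Start: x ≡ 13 (mod 16).
  Combine with x ≡ 1 (mod 3); new modulus lcm = 48.
    Write x = 13 + 16·t and substitute into x ≡ 1 (mod 3): 16·t ≡ 1 − 13 = -12 (mod 3).
    Reduce coefficients mod 3: 1·t ≡ 0 (mod 3).
    So t ≡ 0 (mod 3).
    Then x = 13 + 16·0 = 13, valid modulo lcm(16, 3) = 48: x ≡ 13 (mod 48).
  Combine with x ≡ 5 (mod 7); new modulus lcm = 336.
    Write x = 13 + 48·t and substitute into x ≡ 5 (mod 7): 48·t ≡ 5 − 13 = -8 (mod 7).
    Reduce coefficients mod 7: 6·t ≡ 6 (mod 7).
    The inverse of 6 mod 7 is 6 (since 6·6 = 36 = 5·7 + 1), so t ≡ 6·6 = 36 ≡ 1 (mod 7).
    Then x = 13 + 48·1 = 61, valid modulo lcm(48, 7) = 336: x ≡ 61 (mod 336).
  Combine with x ≡ 3 (mod 17); new modulus lcm = 5712.
    Write x = 61 + 336·t and substitute into x ≡ 3 (mod 17): 336·t ≡ 3 − 61 = -58 (mod 17).
    Reduce coefficients mod 17: 13·t ≡ 10 (mod 17).
    The inverse of 13 mod 17 is 4 (since 13·4 = 52 = 3·17 + 1), so t ≡ 4·10 = 40 ≡ 6 (mod 17).
    Then x = 61 + 336·6 = 2077, valid modulo lcm(336, 17) = 5712: x ≡ 2077 (mod 5712).
Verify against each original: 2077 mod 16 = 13, 2077 mod 3 = 1, 2077 mod 7 = 5, 2077 mod 17 = 3.

x ≡ 2077 (mod 5712).


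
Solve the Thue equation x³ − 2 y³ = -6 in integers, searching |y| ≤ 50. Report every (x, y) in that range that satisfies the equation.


The equation is x³ - 2y³ = -6. For fixed y, x³ = 2·y³ − 6, so a solution requires the RHS to be a perfect cube.
Strategy: iterate y from -50 to 50, compute RHS = 2·y³ − 6, and check whether it is a (positive or negative) perfect cube.
Check small values of y:
  y = 0: RHS = -6 is not a perfect cube.
  y = 1: RHS = -4 is not a perfect cube.
  y = -1: RHS = -8 = (-2)³ ⇒ x = -2 works.
  y = 2: RHS = 10 is not a perfect cube.
  y = -2: RHS = -22 is not a perfect cube.
  y = 3: RHS = 48 is not a perfect cube.
  y = -3: RHS = -60 is not a perfect cube.
Continuing the search up to |y| = 50 finds no further solutions beyond those listed.
Collected solutions: (-2, -1).

Solutions (with |y| ≤ 50): (-2, -1).


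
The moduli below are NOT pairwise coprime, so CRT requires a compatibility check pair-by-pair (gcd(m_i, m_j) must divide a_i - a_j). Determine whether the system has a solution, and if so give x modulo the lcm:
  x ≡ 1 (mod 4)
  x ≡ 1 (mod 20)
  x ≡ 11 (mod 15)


Moduli 4, 20, 15 are not pairwise coprime, so CRT works modulo lcm(m_i) when all pairwise compatibility conditions hold.
Pairwise compatibility: gcd(m_i, m_j) must divide a_i - a_j for every pair.
Merge one congruence at a time:
  Start: x ≡ 1 (mod 4).
  Combine with x ≡ 1 (mod 20): gcd(4, 20) = 4; 1 - 1 = 0, which IS divisible by 4, so compatible.
    Write x = 1 + 4·t and substitute into x ≡ 1 (mod 20): 4·t ≡ 1 − 1 = 0 (mod 20).
    Divide the congruence (and modulus) by g = 4: 1·t ≡ 0 (mod 5).
    So t ≡ 0 (mod 5).
    Then x = 1 + 4·0 = 1, valid modulo lcm(4, 20) = 20: x ≡ 1 (mod 20).
  Combine with x ≡ 11 (mod 15): gcd(20, 15) = 5; 11 - 1 = 10, which IS divisible by 5, so compatible.
    Write x = 1 + 20·t and substitute into x ≡ 11 (mod 15): 20·t ≡ 11 − 1 = 10 (mod 15).
    Divide the congruence (and modulus) by g = 5: 4·t ≡ 2 (mod 3).
    Reduce coefficients mod 3: 1·t ≡ 2 (mod 3).
    So t ≡ 2 (mod 3).
    Then x = 1 + 20·2 = 41, valid modulo lcm(20, 15) = 60: x ≡ 41 (mod 60).
Verify: 41 mod 4 = 1, 41 mod 20 = 1, 41 mod 15 = 11.

x ≡ 41 (mod 60).


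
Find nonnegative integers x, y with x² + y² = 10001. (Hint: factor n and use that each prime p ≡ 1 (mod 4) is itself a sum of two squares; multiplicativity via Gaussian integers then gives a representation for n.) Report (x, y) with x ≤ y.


Step 1: Factor n = 10001 = 73 · 137.
Step 2: Check the mod-4 condition on each prime factor: 73 ≡ 1 (mod 4), exponent 1; 137 ≡ 1 (mod 4), exponent 1.
All primes ≡ 3 (mod 4) appear to even exponent (or don't appear), so by the two-squares theorem n IS expressible as a sum of two squares.
Step 3: Build a representation. Here n = 73 · 137 is a product of primes ≡ 1 (mod 4). Each prime p ≡ 1 (mod 4) is itself a sum of two squares; find a² by testing p − a² for a perfect square:
  73: 73 − 1² = 72, 73 − 2² = 69, 73 − 3² = 64 = 8² ⇒ 73 = 3² + 8².
  137: 137 − 1² = 136, 137 − 2² = 133, 137 − 3² = 128, 137 − 4² = 121 = 11² ⇒ 137 = 4² + 11².
  Combine using the Brahmagupta–Fibonacci identity (a² + b²)(c² + d²) = (ac − bd)² + (ad + bc)² = (ac + bd)² + (ad − bc)²:
  73 · 137 = 10001: from (3² + 8²)(4² + 11²), take (3·4 − 8·11, 3·11 + 8·4) = (12 − 88, 33 + 32) = (-76, 65); dropping signs (only squares matter) gives (76, 65); check 76² + 65² = 5776 + 4225 = 10001 ✓.
Step 4: Order so x ≤ y and verify: 65² + 76² = 4225 + 5776 = 10001 = n. ✓

n = 10001 = 65² + 76² (one valid representation with x ≤ y).


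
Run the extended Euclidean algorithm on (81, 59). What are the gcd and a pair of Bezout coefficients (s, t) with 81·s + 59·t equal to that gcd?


Euclidean algorithm on (81, 59) — divide until remainder is 0:
  81 = 1 · 59 + 22
  59 = 2 · 22 + 15
  22 = 1 · 15 + 7
  15 = 2 · 7 + 1
  7 = 7 · 1 + 0
gcd(81, 59) = 1.
Track Bezout coefficients alongside the remainders: start with r₀ = 81 = a·1 + b·0 (s = 1, t = 0) and r₁ = 59 = a·0 + b·1 (s = 0, t = 1); each new remainder r_{k+1} = r_{k-1} − q_k·r_k inherits s_{k+1} = s_{k-1} − q_k·s_k, t_{k+1} = t_{k-1} − q_k·t_k, so r_k = a·s_k + b·t_k at every step:
  q = 1: r = 22, s = 1 − 1·0 = 1, t = 0 − 1·1 = -1  (check: 81·1 + 59·(-1) = 22)
  q = 2: r = 15, s = 0 − 2·1 = -2, t = 1 − 2·(-1) = 3  (check: 81·(-2) + 59·3 = 15)
  q = 1: r = 7, s = 1 − 1·(-2) = 3, t = -1 − 1·3 = -4  (check: 81·3 + 59·(-4) = 7)
  q = 2: r = 1, s = -2 − 2·3 = -8, t = 3 − 2·(-4) = 11  (check: 81·(-8) + 59·11 = 1)
The row with r = 1 (the gcd) gives the Bezout coefficients s = -8, t = 11.
Result: 81 · (-8) + 59 · (11) = 1.

gcd(81, 59) = 1; s = -8, t = 11 (check: 81·(-8) + 59·11 = 1).


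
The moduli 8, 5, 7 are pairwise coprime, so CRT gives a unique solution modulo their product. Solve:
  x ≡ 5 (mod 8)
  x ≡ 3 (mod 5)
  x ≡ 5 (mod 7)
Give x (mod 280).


Moduli 8, 5, 7 are pairwise coprime; by CRT there is a unique solution modulo M = 8 · 5 · 7 = 280.
Solve pairwise, accumulating the modulus:
  Start with x ≡ 5 (mod 8).
  Combine with x ≡ 3 (mod 5): since gcd(8, 5) = 1, we get a unique residue mod 40.
    Write x = 5 + 8·t and substitute into x ≡ 3 (mod 5): 8·t ≡ 3 − 5 = -2 (mod 5).
    Reduce coefficients mod 5: 3·t ≡ 3 (mod 5).
    The inverse of 3 mod 5 is 2 (since 3·2 = 6 = 1·5 + 1), so t ≡ 2·3 = 6 ≡ 1 (mod 5).
    Then x = 5 + 8·1 = 13, valid modulo lcm(8, 5) = 40: x ≡ 13 (mod 40).
  Combine with x ≡ 5 (mod 7): since gcd(40, 7) = 1, we get a unique residue mod 280.
    Write x = 13 + 40·t and substitute into x ≡ 5 (mod 7): 40·t ≡ 5 − 13 = -8 (mod 7).
    Reduce coefficients mod 7: 5·t ≡ 6 (mod 7).
    The inverse of 5 mod 7 is 3 (since 5·3 = 15 = 2·7 + 1), so t ≡ 3·6 = 18 ≡ 4 (mod 7).
    Then x = 13 + 40·4 = 173, valid modulo lcm(40, 7) = 280: x ≡ 173 (mod 280).
Verify: 173 mod 8 = 5 ✓, 173 mod 5 = 3 ✓, 173 mod 7 = 5 ✓.

x ≡ 173 (mod 280).


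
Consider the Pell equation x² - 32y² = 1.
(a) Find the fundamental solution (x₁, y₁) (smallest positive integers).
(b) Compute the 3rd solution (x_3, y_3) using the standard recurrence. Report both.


Step 1: Find the fundamental solution (x₁, y₁) of x² - 32y² = 1.
  Expand √32 as a continued fraction. a₀ = ⌊√32⌋ = 5; iterate m_{k+1} = d_k·a_k − m_k, d_{k+1} = (32 − m_{k+1}²)/d_k, a_{k+1} = ⌊(a₀ + m_{k+1})/d_{k+1}⌋ (starting m₀ = 0, d₀ = 1), with convergents p_k = a_k·p_{k-1} + p_{k-2}, q_k = a_k·q_{k-1} + q_{k-2} (p₋₁ = 1, q₋₁ = 0):
  k = 0: a₀ = 5; p₀/q₀ = 5/1; p₀² − 32·q₀² = 25 − 32 = -7.
  k = 1: m = 5, d = 7, a = ⌊(5 + 5)/7⌋ = 1; p/q = (1·5 + 1)/(1·1 + 0) = 6/1; p² − 32·q² = 36 − 32 = 4.
  k = 2: m = 2, d = 4, a = ⌊(5 + 2)/4⌋ = 1; p/q = (1·6 + 5)/(1·1 + 1) = 11/2; p² − 32·q² = 121 − 128 = -7.
  k = 3: m = 2, d = 7, a = ⌊(5 + 2)/7⌋ = 1; p/q = (1·11 + 6)/(1·2 + 1) = 17/3; p² − 32·q² = 289 − 288 = 1.
  The first convergent with p² − 32·q² = 1 gives the fundamental solution (x₁, y₁) = (17, 3).
Step 2: Apply the recurrence (x_{n+1}, y_{n+1}) = (x₁x_n + 32y₁y_n, x₁y_n + y₁x_n) repeatedly.
  From (x_1, y_1) = (17, 3): x_2 = 17·17 + 32·3·3 = 577; y_2 = 17·3 + 3·17 = 102.
  From (x_2, y_2) = (577, 102): x_3 = 17·577 + 32·3·102 = 19601; y_3 = 17·102 + 3·577 = 3465.
Step 3: Verify x_3² - 32·y_3² = 384199201 - 384199200 = 1 (should be 1). ✓

(x_1, y_1) = (17, 3); (x_3, y_3) = (19601, 3465).


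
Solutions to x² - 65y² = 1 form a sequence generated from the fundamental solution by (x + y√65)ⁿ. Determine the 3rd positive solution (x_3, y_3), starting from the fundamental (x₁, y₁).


Step 1: Find the fundamental solution (x₁, y₁) of x² - 65y² = 1.
  Expand √65 as a continued fraction. a₀ = ⌊√65⌋ = 8; iterate m_{k+1} = d_k·a_k − m_k, d_{k+1} = (65 − m_{k+1}²)/d_k, a_{k+1} = ⌊(a₀ + m_{k+1})/d_{k+1}⌋ (starting m₀ = 0, d₀ = 1), with convergents p_k = a_k·p_{k-1} + p_{k-2}, q_k = a_k·q_{k-1} + q_{k-2} (p₋₁ = 1, q₋₁ = 0):
  k = 0: a₀ = 8; p₀/q₀ = 8/1; p₀² − 65·q₀² = 64 − 65 = -1.
  k = 1: m = 8, d = 1, a = ⌊(8 + 8)/1⌋ = 16; p/q = (16·8 + 1)/(16·1 + 0) = 129/16; p² − 65·q² = 16641 − 16640 = 1.
  The first convergent with p² − 65·q² = 1 gives the fundamental solution (x₁, y₁) = (129, 16).
Step 2: Apply the recurrence (x_{n+1}, y_{n+1}) = (x₁x_n + 65y₁y_n, x₁y_n + y₁x_n) repeatedly.
  From (x_1, y_1) = (129, 16): x_2 = 129·129 + 65·16·16 = 33281; y_2 = 129·16 + 16·129 = 4128.
  From (x_2, y_2) = (33281, 4128): x_3 = 129·33281 + 65·16·4128 = 8586369; y_3 = 129·4128 + 16·33281 = 1065008.
Step 3: Verify x_3² - 65·y_3² = 73725732604161 - 73725732604160 = 1 (should be 1). ✓

(x_1, y_1) = (129, 16); (x_3, y_3) = (8586369, 1065008).
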